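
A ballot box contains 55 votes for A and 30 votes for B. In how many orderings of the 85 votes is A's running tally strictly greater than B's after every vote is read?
Strict-lead orderings = 24602724012065200508640

Total orderings of the 85 votes with 55 for A: C(85, 55) = 83649261641021681729376. By the Bertrand ballot formula (Cycle Lemma / reflection principle), the number of orderings in which A is strictly ahead of B throughout is (p − q)/(p + q) · C(p + q, p) = (55 − 30)/(55 + 30) · 83649261641021681729376 = 24602724012065200508640.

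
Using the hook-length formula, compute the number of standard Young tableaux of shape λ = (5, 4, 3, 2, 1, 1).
# SYT of shape (5, 4, 3, 2, 1, 1) = 1153152

Hook-length formula: f^λ = n! / Π hook(c), product over all cells c of the Young diagram. For λ = (5, 4, 3, 2, 1, 1), n = 16 boxes. Hook lengths by row (left-to-right, top-to-bottom): [10, 7, 5, 3, 1]; [8, 5, 3, 1]; [6, 3, 1]; [4, 1]; [2]; [1]. Product of hooks = 18144000. So f^λ = 16! / 18144000 = 20922789888000 / 18144000 = 1153152.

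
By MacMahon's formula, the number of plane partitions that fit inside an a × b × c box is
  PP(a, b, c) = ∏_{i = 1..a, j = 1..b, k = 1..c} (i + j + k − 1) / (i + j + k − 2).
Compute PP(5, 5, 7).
PP(5, 5, 7) = 30107635272

Evaluate the triple product over i = 1..5, j = 1..5, k = 1..7. The factors are (2/1) · (3/2) · (4/3) · (5/4) · (6/5) · (7/6) · (8/7) · (3/2) · … (175 factors total). The numerators and denominators telescope so the product is an integer; carrying out the multiplication exactly gives PP(5, 5, 7) = 30107635272.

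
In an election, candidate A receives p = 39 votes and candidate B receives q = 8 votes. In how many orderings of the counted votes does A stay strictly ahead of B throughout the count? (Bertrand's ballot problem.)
Strict-lead orderings = 207408135

Total orderings of the 47 votes with 39 for A: C(47, 39) = 314457495. By the Bertrand ballot formula (Cycle Lemma / reflection principle), the number of orderings in which A is strictly ahead of B throughout is (p − q)/(p + q) · C(p + q, p) = (39 − 8)/(39 + 8) · 314457495 = 207408135.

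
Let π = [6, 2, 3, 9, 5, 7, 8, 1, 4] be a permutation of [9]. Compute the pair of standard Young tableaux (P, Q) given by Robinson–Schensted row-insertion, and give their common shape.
P = [1, 3, 4, 7, 8] / [2, 5] / [6, 9];  Q = [1, 3, 4, 6, 7] / [2, 5] / [8, 9];  common shape = (5, 2, 2)

Row-insert the values π_1, π_2, … into P one at a time, bumping the leftmost entry strictly greater than the inserted value down to the next row. The recording tableau Q records, in position (i, j), the step at which that cell was added to P.
  Insert 6 (step 1): P = [6];  Q = [1]
  Insert 2 (step 2): P = [2] / [6];  Q = [1] / [2]
  Insert 3 (step 3): P = [2, 3] / [6];  Q = [1, 3] / [2]
  Insert 9 (step 4): P = [2, 3, 9] / [6];  Q = [1, 3, 4] / [2]
  Insert 5 (step 5): P = [2, 3, 5] / [6, 9];  Q = [1, 3, 4] / [2, 5]
  Insert 7 (step 6): P = [2, 3, 5, 7] / [6, 9];  Q = [1, 3, 4, 6] / [2, 5]
  Insert 8 (step 7): P = [2, 3, 5, 7, 8] / [6, 9];  Q = [1, 3, 4, 6, 7] / [2, 5]
  Insert 1 (step 8): P = [1, 3, 5, 7, 8] / [2, 9] / [6];  Q = [1, 3, 4, 6, 7] / [2, 5] / [8]
  Insert 4 (step 9): P = [1, 3, 4, 7, 8] / [2, 5] / [6, 9];  Q = [1, 3, 4, 6, 7] / [2, 5] / [8, 9]
Final shape: (5, 2, 2).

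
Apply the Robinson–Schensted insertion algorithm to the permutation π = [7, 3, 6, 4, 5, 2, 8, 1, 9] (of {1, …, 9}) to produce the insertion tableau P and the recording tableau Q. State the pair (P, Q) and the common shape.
P = [1, 4, 5, 8, 9] / [2] / [3] / [6] / [7];  Q = [1, 3, 5, 7, 9] / [2] / [4] / [6] / [8];  common shape = (5, 1, 1, 1, 1)

Row-insert the values π_1, π_2, … into P one at a time, bumping the leftmost entry strictly greater than the inserted value down to the next row. The recording tableau Q records, in position (i, j), the step at which that cell was added to P.
  Insert 7 (step 1): P = [7];  Q = [1]
  Insert 3 (step 2): P = [3] / [7];  Q = [1] / [2]
  Insert 6 (step 3): P = [3, 6] / [7];  Q = [1, 3] / [2]
  Insert 4 (step 4): P = [3, 4] / [6] / [7];  Q = [1, 3] / [2] / [4]
  Insert 5 (step 5): P = [3, 4, 5] / [6] / [7];  Q = [1, 3, 5] / [2] / [4]
  Insert 2 (step 6): P = [2, 4, 5] / [3] / [6] / [7];  Q = [1, 3, 5] / [2] / [4] / [6]
  Insert 8 (step 7): P = [2, 4, 5, 8] / [3] / [6] / [7];  Q = [1, 3, 5, 7] / [2] / [4] / [6]
  Insert 1 (step 8): P = [1, 4, 5, 8] / [2] / [3] / [6] / [7];  Q = [1, 3, 5, 7] / [2] / [4] / [6] / [8]
  Insert 9 (step 9): P = [1, 4, 5, 8, 9] / [2] / [3] / [6] / [7];  Q = [1, 3, 5, 7, 9] / [2] / [4] / [6] / [8]
Final shape: (5, 1, 1, 1, 1).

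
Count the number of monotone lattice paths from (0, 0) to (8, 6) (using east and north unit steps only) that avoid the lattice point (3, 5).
Number of paths = 2667

Total paths from (0, 0) to (8, 6): C(14, 8) = 3003. Paths through (3, 5): (paths (0, 0) → (3, 5)) × (paths (3, 5) → (8, 6)) = C(8, 3) · C(6, 5) = 56 · 6 = 336. Avoidance count = 3003 − 336 = 2667.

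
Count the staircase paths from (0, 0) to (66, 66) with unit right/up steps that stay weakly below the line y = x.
C_66 = 5632681584560312734993915705849145100

These NE paths below the diagonal are counted by the Catalan number C_n = (1/(n + 1)) · C(2n, n). For n = 66: C_66 = (1/67) · C(132, 66) = 377389666165540953244592352291892721700/67 = 5632681584560312734993915705849145100.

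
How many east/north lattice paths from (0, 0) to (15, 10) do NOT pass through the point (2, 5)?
Number of paths = 3088832

Total paths from (0, 0) to (15, 10): C(25, 15) = 3268760. Paths through (2, 5): (paths (0, 0) → (2, 5)) × (paths (2, 5) → (15, 10)) = C(7, 2) · C(18, 13) = 21 · 8568 = 179928. Avoidance count = 3268760 − 179928 = 3088832.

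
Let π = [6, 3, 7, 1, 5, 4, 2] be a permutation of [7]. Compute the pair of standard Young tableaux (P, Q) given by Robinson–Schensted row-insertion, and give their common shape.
P = [1, 2] / [3, 4] / [5, 7] / [6];  Q = [1, 3] / [2, 5] / [4, 6] / [7];  common shape = (2, 2, 2, 1)

Row-insert the values π_1, π_2, … into P one at a time, bumping the leftmost entry strictly greater than the inserted value down to the next row. The recording tableau Q records, in position (i, j), the step at which that cell was added to P.
  Insert 6 (step 1): P = [6];  Q = [1]
  Insert 3 (step 2): P = [3] / [6];  Q = [1] / [2]
  Insert 7 (step 3): P = [3, 7] / [6];  Q = [1, 3] / [2]
  Insert 1 (step 4): P = [1, 7] / [3] / [6];  Q = [1, 3] / [2] / [4]
  Insert 5 (step 5): P = [1, 5] / [3, 7] / [6];  Q = [1, 3] / [2, 5] / [4]
  Insert 4 (step 6): P = [1, 4] / [3, 5] / [6, 7];  Q = [1, 3] / [2, 5] / [4, 6]
  Insert 2 (step 7): P = [1, 2] / [3, 4] / [5, 7] / [6];  Q = [1, 3] / [2, 5] / [4, 6] / [7]
Final shape: (2, 2, 2, 1).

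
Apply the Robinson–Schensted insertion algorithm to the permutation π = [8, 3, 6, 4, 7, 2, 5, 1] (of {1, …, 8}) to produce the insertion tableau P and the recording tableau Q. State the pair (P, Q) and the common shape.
P = [1, 4, 5] / [2, 7] / [3] / [6] / [8];  Q = [1, 3, 5] / [2, 7] / [4] / [6] / [8];  common shape = (3, 2, 1, 1, 1)

Row-insert the values π_1, π_2, … into P one at a time, bumping the leftmost entry strictly greater than the inserted value down to the next row. The recording tableau Q records, in position (i, j), the step at which that cell was added to P.
  Insert 8 (step 1): P = [8];  Q = [1]
  Insert 3 (step 2): P = [3] / [8];  Q = [1] / [2]
  Insert 6 (step 3): P = [3, 6] / [8];  Q = [1, 3] / [2]
  Insert 4 (step 4): P = [3, 4] / [6] / [8];  Q = [1, 3] / [2] / [4]
  Insert 7 (step 5): P = [3, 4, 7] / [6] / [8];  Q = [1, 3, 5] / [2] / [4]
  Insert 2 (step 6): P = [2, 4, 7] / [3] / [6] / [8];  Q = [1, 3, 5] / [2] / [4] / [6]
  Insert 5 (step 7): P = [2, 4, 5] / [3, 7] / [6] / [8];  Q = [1, 3, 5] / [2, 7] / [4] / [6]
  Insert 1 (step 8): P = [1, 4, 5] / [2, 7] / [3] / [6] / [8];  Q = [1, 3, 5] / [2, 7] / [4] / [6] / [8]
Final shape: (3, 2, 1, 1, 1).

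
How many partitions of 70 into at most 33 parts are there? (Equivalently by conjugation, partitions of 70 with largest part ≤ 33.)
p(70, parts ≤ 33) = 3988837

Use the recurrence p(n, m) = p(n, m−1) + p(n−m, m): either the largest part is < m (count p(n, m−1)) or the largest part is exactly m (remove one copy of m, count p(n−m, m)). With p(0, ·) = 1 this gives p(70, parts ≤ 33) = 3988837. (By conjugating Young diagrams, this also counts partitions of 70 into at most 33 parts.)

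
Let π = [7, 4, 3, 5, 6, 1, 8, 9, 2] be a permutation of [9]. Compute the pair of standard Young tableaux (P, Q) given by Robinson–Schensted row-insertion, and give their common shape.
P = [1, 2, 6, 8, 9] / [3, 5] / [4] / [7];  Q = [1, 4, 5, 7, 8] / [2, 9] / [3] / [6];  common shape = (5, 2, 1, 1)

Row-insert the values π_1, π_2, … into P one at a time, bumping the leftmost entry strictly greater than the inserted value down to the next row. The recording tableau Q records, in position (i, j), the step at which that cell was added to P.
  Insert 7 (step 1): P = [7];  Q = [1]
  Insert 4 (step 2): P = [4] / [7];  Q = [1] / [2]
  Insert 3 (step 3): P = [3] / [4] / [7];  Q = [1] / [2] / [3]
  Insert 5 (step 4): P = [3, 5] / [4] / [7];  Q = [1, 4] / [2] / [3]
  Insert 6 (step 5): P = [3, 5, 6] / [4] / [7];  Q = [1, 4, 5] / [2] / [3]
  Insert 1 (step 6): P = [1, 5, 6] / [3] / [4] / [7];  Q = [1, 4, 5] / [2] / [3] / [6]
  Insert 8 (step 7): P = [1, 5, 6, 8] / [3] / [4] / [7];  Q = [1, 4, 5, 7] / [2] / [3] / [6]
  Insert 9 (step 8): P = [1, 5, 6, 8, 9] / [3] / [4] / [7];  Q = [1, 4, 5, 7, 8] / [2] / [3] / [6]
  Insert 2 (step 9): P = [1, 2, 6, 8, 9] / [3, 5] / [4] / [7];  Q = [1, 4, 5, 7, 8] / [2, 9] / [3] / [6]
Final shape: (5, 2, 1, 1).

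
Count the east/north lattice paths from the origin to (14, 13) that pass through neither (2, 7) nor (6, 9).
Number of paths = 17179821

Inclusion–exclusion. Total paths: C(27, 14) = 20058300. Through P₁: C(9, 2)·C(18, 12) = 668304. Through P₂: C(15, 6)·C(12, 8) = 2477475. Since P₁ is strictly southwest of P₂, a monotone path through both must visit P₁ then P₂; paths through both = C(9, 2)·C(6, 4)·C(12, 8) = 267300. Avoid both = 20058300 − 668304 − 2477475 + 267300 = 17179821.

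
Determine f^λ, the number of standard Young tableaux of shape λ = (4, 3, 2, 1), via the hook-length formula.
# SYT of shape (4, 3, 2, 1) = 768

Hook-length formula: f^λ = n! / Π hook(c), product over all cells c of the Young diagram. For λ = (4, 3, 2, 1), n = 10 boxes. Hook lengths by row (left-to-right, top-to-bottom): [7, 5, 3, 1]; [5, 3, 1]; [3, 1]; [1]. Product of hooks = 4725. So f^λ = 10! / 4725 = 3628800 / 4725 = 768.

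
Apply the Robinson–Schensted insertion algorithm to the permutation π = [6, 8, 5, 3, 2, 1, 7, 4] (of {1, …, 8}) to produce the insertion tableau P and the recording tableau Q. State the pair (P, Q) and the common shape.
P = [1, 4] / [2, 7] / [3, 8] / [5] / [6];  Q = [1, 2] / [3, 7] / [4, 8] / [5] / [6];  common shape = (2, 2, 2, 1, 1)

Row-insert the values π_1, π_2, … into P one at a time, bumping the leftmost entry strictly greater than the inserted value down to the next row. The recording tableau Q records, in position (i, j), the step at which that cell was added to P.
  Insert 6 (step 1): P = [6];  Q = [1]
  Insert 8 (step 2): P = [6, 8];  Q = [1, 2]
  Insert 5 (step 3): P = [5, 8] / [6];  Q = [1, 2] / [3]
  Insert 3 (step 4): P = [3, 8] / [5] / [6];  Q = [1, 2] / [3] / [4]
  Insert 2 (step 5): P = [2, 8] / [3] / [5] / [6];  Q = [1, 2] / [3] / [4] / [5]
  Insert 1 (step 6): P = [1, 8] / [2] / [3] / [5] / [6];  Q = [1, 2] / [3] / [4] / [5] / [6]
  Insert 7 (step 7): P = [1, 7] / [2, 8] / [3] / [5] / [6];  Q = [1, 2] / [3, 7] / [4] / [5] / [6]
  Insert 4 (step 8): P = [1, 4] / [2, 7] / [3, 8] / [5] / [6];  Q = [1, 2] / [3, 7] / [4, 8] / [5] / [6]
Final shape: (2, 2, 2, 1, 1).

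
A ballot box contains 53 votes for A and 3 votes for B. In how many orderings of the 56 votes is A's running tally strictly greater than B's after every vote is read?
Strict-lead orderings = 24750

Total orderings of the 56 votes with 53 for A: C(56, 53) = 27720. By the Bertrand ballot formula (Cycle Lemma / reflection principle), the number of orderings in which A is strictly ahead of B throughout is (p − q)/(p + q) · C(p + q, p) = (53 − 3)/(53 + 3) · 27720 = 24750.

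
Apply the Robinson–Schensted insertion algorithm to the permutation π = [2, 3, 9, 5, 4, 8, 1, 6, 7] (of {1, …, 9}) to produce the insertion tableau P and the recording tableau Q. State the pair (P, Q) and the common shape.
P = [1, 3, 4, 6, 7] / [2, 8] / [5] / [9];  Q = [1, 2, 3, 6, 9] / [4, 8] / [5] / [7];  common shape = (5, 2, 1, 1)

Row-insert the values π_1, π_2, … into P one at a time, bumping the leftmost entry strictly greater than the inserted value down to the next row. The recording tableau Q records, in position (i, j), the step at which that cell was added to P.
  Insert 2 (step 1): P = [2];  Q = [1]
  Insert 3 (step 2): P = [2, 3];  Q = [1, 2]
  Insert 9 (step 3): P = [2, 3, 9];  Q = [1, 2, 3]
  Insert 5 (step 4): P = [2, 3, 5] / [9];  Q = [1, 2, 3] / [4]
  Insert 4 (step 5): P = [2, 3, 4] / [5] / [9];  Q = [1, 2, 3] / [4] / [5]
  Insert 8 (step 6): P = [2, 3, 4, 8] / [5] / [9];  Q = [1, 2, 3, 6] / [4] / [5]
  Insert 1 (step 7): P = [1, 3, 4, 8] / [2] / [5] / [9];  Q = [1, 2, 3, 6] / [4] / [5] / [7]
  Insert 6 (step 8): P = [1, 3, 4, 6] / [2, 8] / [5] / [9];  Q = [1, 2, 3, 6] / [4, 8] / [5] / [7]
  Insert 7 (step 9): P = [1, 3, 4, 6, 7] / [2, 8] / [5] / [9];  Q = [1, 2, 3, 6, 9] / [4, 8] / [5] / [7]
Final shape: (5, 2, 1, 1).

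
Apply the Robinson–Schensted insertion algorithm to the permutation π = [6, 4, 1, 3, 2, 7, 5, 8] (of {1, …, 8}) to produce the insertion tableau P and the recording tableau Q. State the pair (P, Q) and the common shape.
P = [1, 2, 5, 8] / [3, 7] / [4] / [6];  Q = [1, 4, 6, 8] / [2, 7] / [3] / [5];  common shape = (4, 2, 1, 1)

Row-insert the values π_1, π_2, … into P one at a time, bumping the leftmost entry strictly greater than the inserted value down to the next row. The recording tableau Q records, in position (i, j), the step at which that cell was added to P.
  Insert 6 (step 1): P = [6];  Q = [1]
  Insert 4 (step 2): P = [4] / [6];  Q = [1] / [2]
  Insert 1 (step 3): P = [1] / [4] / [6];  Q = [1] / [2] / [3]
  Insert 3 (step 4): P = [1, 3] / [4] / [6];  Q = [1, 4] / [2] / [3]
  Insert 2 (step 5): P = [1, 2] / [3] / [4] / [6];  Q = [1, 4] / [2] / [3] / [5]
  Insert 7 (step 6): P = [1, 2, 7] / [3] / [4] / [6];  Q = [1, 4, 6] / [2] / [3] / [5]
  Insert 5 (step 7): P = [1, 2, 5] / [3, 7] / [4] / [6];  Q = [1, 4, 6] / [2, 7] / [3] / [5]
  Insert 8 (step 8): P = [1, 2, 5, 8] / [3, 7] / [4] / [6];  Q = [1, 4, 6, 8] / [2, 7] / [3] / [5]
Final shape: (4, 2, 1, 1).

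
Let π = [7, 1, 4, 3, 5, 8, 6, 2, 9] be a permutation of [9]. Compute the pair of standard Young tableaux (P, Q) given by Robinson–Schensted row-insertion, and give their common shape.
P = [1, 2, 5, 6, 9] / [3, 8] / [4] / [7];  Q = [1, 3, 5, 6, 9] / [2, 7] / [4] / [8];  common shape = (5, 2, 1, 1)

Row-insert the values π_1, π_2, … into P one at a time, bumping the leftmost entry strictly greater than the inserted value down to the next row. The recording tableau Q records, in position (i, j), the step at which that cell was added to P.
  Insert 7 (step 1): P = [7];  Q = [1]
  Insert 1 (step 2): P = [1] / [7];  Q = [1] / [2]
  Insert 4 (step 3): P = [1, 4] / [7];  Q = [1, 3] / [2]
  Insert 3 (step 4): P = [1, 3] / [4] / [7];  Q = [1, 3] / [2] / [4]
  Insert 5 (step 5): P = [1, 3, 5] / [4] / [7];  Q = [1, 3, 5] / [2] / [4]
  Insert 8 (step 6): P = [1, 3, 5, 8] / [4] / [7];  Q = [1, 3, 5, 6] / [2] / [4]
  Insert 6 (step 7): P = [1, 3, 5, 6] / [4, 8] / [7];  Q = [1, 3, 5, 6] / [2, 7] / [4]
  Insert 2 (step 8): P = [1, 2, 5, 6] / [3, 8] / [4] / [7];  Q = [1, 3, 5, 6] / [2, 7] / [4] / [8]
  Insert 9 (step 9): P = [1, 2, 5, 6, 9] / [3, 8] / [4] / [7];  Q = [1, 3, 5, 6, 9] / [2, 7] / [4] / [8]
Final shape: (5, 2, 1, 1).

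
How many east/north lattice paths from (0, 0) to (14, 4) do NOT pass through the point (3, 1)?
Number of paths = 1604

Total paths from (0, 0) to (14, 4): C(18, 14) = 3060. Paths through (3, 1): (paths (0, 0) → (3, 1)) × (paths (3, 1) → (14, 4)) = C(4, 3) · C(14, 11) = 4 · 364 = 1456. Avoidance count = 3060 − 1456 = 1604.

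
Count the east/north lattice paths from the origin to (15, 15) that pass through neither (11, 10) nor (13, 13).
Number of paths = 69434664

Inclusion–exclusion. Total paths: C(30, 15) = 155117520. Through P₁: C(21, 11)·C(9, 4) = 44442216. Through P₂: C(26, 13)·C(4, 2) = 62403600. Since P₁ is strictly southwest of P₂, a monotone path through both must visit P₁ then P₂; paths through both = C(21, 11)·C(5, 2)·C(4, 2) = 21162960. Avoid both = 155117520 − 44442216 − 62403600 + 21162960 = 69434664.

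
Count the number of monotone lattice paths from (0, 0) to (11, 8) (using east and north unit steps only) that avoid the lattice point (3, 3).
Number of paths = 49842

Total paths from (0, 0) to (11, 8): C(19, 11) = 75582. Paths through (3, 3): (paths (0, 0) → (3, 3)) × (paths (3, 3) → (11, 8)) = C(6, 3) · C(13, 8) = 20 · 1287 = 25740. Avoidance count = 75582 − 25740 = 49842.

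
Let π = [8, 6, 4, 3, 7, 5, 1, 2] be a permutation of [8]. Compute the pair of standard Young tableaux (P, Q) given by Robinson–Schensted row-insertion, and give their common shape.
P = [1, 2] / [3, 5] / [4, 7] / [6] / [8];  Q = [1, 5] / [2, 6] / [3, 8] / [4] / [7];  common shape = (2, 2, 2, 1, 1)

Row-insert the values π_1, π_2, … into P one at a time, bumping the leftmost entry strictly greater than the inserted value down to the next row. The recording tableau Q records, in position (i, j), the step at which that cell was added to P.
  Insert 8 (step 1): P = [8];  Q = [1]
  Insert 6 (step 2): P = [6] / [8];  Q = [1] / [2]
  Insert 4 (step 3): P = [4] / [6] / [8];  Q = [1] / [2] / [3]
  Insert 3 (step 4): P = [3] / [4] / [6] / [8];  Q = [1] / [2] / [3] / [4]
  Insert 7 (step 5): P = [3, 7] / [4] / [6] / [8];  Q = [1, 5] / [2] / [3] / [4]
  Insert 5 (step 6): P = [3, 5] / [4, 7] / [6] / [8];  Q = [1, 5] / [2, 6] / [3] / [4]
  Insert 1 (step 7): P = [1, 5] / [3, 7] / [4] / [6] / [8];  Q = [1, 5] / [2, 6] / [3] / [4] / [7]
  Insert 2 (step 8): P = [1, 2] / [3, 5] / [4, 7] / [6] / [8];  Q = [1, 5] / [2, 6] / [3, 8] / [4] / [7]
Final shape: (2, 2, 2, 1, 1).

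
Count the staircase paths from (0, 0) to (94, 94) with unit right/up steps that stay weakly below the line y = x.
C_94 = 239993345518077005168915776623476723006280827488229600

These NE paths below the diagonal are counted by the Catalan number C_n = (1/(n + 1)) · C(2n, n). For n = 94: C_94 = (1/95) · C(188, 94) = 22799367824217315491046998779230288685596678611381812000/95 = 239993345518077005168915776623476723006280827488229600.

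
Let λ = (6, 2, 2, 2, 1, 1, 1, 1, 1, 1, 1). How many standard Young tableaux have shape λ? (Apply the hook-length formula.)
# SYT of shape (6, 2, 2, 2, 1, 1, 1, 1, 1, 1, 1) = 1322685

Hook-length formula: f^λ = n! / Π hook(c), product over all cells c of the Young diagram. For λ = (6, 2, 2, 2, 1, 1, 1, 1, 1, 1, 1), n = 19 boxes. Hook lengths by row (left-to-right, top-to-bottom): [16, 8, 4, 3, 2, 1]; [11, 3]; [10, 2]; [9, 1]; [7]; [6]; [5]; [4]; [3]; [2]; [1]. Product of hooks = 91968307200. So f^λ = 19! / 91968307200 = 121645100408832000 / 91968307200 = 1322685.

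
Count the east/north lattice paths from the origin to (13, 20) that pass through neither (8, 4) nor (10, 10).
Number of paths = 514217429

Inclusion–exclusion. Total paths: C(33, 13) = 573166440. Through P₁: C(12, 8)·C(21, 5) = 10072755. Through P₂: C(20, 10)·C(13, 3) = 52840216. Since P₁ is strictly southwest of P₂, a monotone path through both must visit P₁ then P₂; paths through both = C(12, 8)·C(8, 2)·C(13, 3) = 3963960. Avoid both = 573166440 − 10072755 − 52840216 + 3963960 = 514217429.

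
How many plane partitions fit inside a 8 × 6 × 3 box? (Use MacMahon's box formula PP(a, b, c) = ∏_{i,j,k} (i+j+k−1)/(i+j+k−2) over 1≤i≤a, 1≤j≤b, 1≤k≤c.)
PP(8, 6, 3) = 614083470

Evaluate the triple product over i = 1..8, j = 1..6, k = 1..3. The factors are (2/1) · (3/2) · (4/3) · (3/2) · (4/3) · (5/4) · (4/3) · (5/4) · … (144 factors total). The numerators and denominators telescope so the product is an integer; carrying out the multiplication exactly gives PP(8, 6, 3) = 614083470.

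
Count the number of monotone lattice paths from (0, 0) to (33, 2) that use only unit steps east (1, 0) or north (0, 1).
Number of paths = 595

A monotone lattice path from (0, 0) to (33, 2) consists of 33 east steps and 2 north steps in some order, so it is determined by which 33 of the 35 steps are east. The count is C(35, 33) = 595.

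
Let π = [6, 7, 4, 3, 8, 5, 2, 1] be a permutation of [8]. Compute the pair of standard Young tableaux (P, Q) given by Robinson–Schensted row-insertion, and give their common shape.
P = [1, 5, 8] / [2, 7] / [3] / [4] / [6];  Q = [1, 2, 5] / [3, 6] / [4] / [7] / [8];  common shape = (3, 2, 1, 1, 1)

Row-insert the values π_1, π_2, … into P one at a time, bumping the leftmost entry strictly greater than the inserted value down to the next row. The recording tableau Q records, in position (i, j), the step at which that cell was added to P.
  Insert 6 (step 1): P = [6];  Q = [1]
  Insert 7 (step 2): P = [6, 7];  Q = [1, 2]
  Insert 4 (step 3): P = [4, 7] / [6];  Q = [1, 2] / [3]
  Insert 3 (step 4): P = [3, 7] / [4] / [6];  Q = [1, 2] / [3] / [4]
  Insert 8 (step 5): P = [3, 7, 8] / [4] / [6];  Q = [1, 2, 5] / [3] / [4]
  Insert 5 (step 6): P = [3, 5, 8] / [4, 7] / [6];  Q = [1, 2, 5] / [3, 6] / [4]
  Insert 2 (step 7): P = [2, 5, 8] / [3, 7] / [4] / [6];  Q = [1, 2, 5] / [3, 6] / [4] / [7]
  Insert 1 (step 8): P = [1, 5, 8] / [2, 7] / [3] / [4] / [6];  Q = [1, 2, 5] / [3, 6] / [4] / [7] / [8]
Final shape: (3, 2, 1, 1, 1).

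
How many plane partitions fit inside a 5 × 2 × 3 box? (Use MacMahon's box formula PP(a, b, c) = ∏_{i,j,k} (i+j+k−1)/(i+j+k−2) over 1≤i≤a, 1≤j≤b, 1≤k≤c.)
PP(5, 2, 3) = 1176

Evaluate the triple product over i = 1..5, j = 1..2, k = 1..3. The factors are (2/1) · (3/2) · (4/3) · (3/2) · (4/3) · (5/4) · (3/2) · (4/3) · … (30 factors total). The numerators and denominators telescope so the product is an integer; carrying out the multiplication exactly gives PP(5, 2, 3) = 1176.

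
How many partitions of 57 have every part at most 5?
p(57, parts ≤ 5) = 5969

Use the recurrence p(n, m) = p(n, m−1) + p(n−m, m): either the largest part is < m (count p(n, m−1)) or the largest part is exactly m (remove one copy of m, count p(n−m, m)). With p(0, ·) = 1 this gives p(57, parts ≤ 5) = 5969. (By conjugating Young diagrams, this also counts partitions of 57 into at most 5 parts.)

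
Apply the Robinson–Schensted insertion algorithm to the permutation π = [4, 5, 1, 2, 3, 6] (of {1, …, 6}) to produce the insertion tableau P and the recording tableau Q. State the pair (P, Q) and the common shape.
P = [1, 2, 3, 6] / [4, 5];  Q = [1, 2, 5, 6] / [3, 4];  common shape = (4, 2)

Row-insert the values π_1, π_2, … into P one at a time, bumping the leftmost entry strictly greater than the inserted value down to the next row. The recording tableau Q records, in position (i, j), the step at which that cell was added to P.
  Insert 4 (step 1): P = [4];  Q = [1]
  Insert 5 (step 2): P = [4, 5];  Q = [1, 2]
  Insert 1 (step 3): P = [1, 5] / [4];  Q = [1, 2] / [3]
  Insert 2 (step 4): P = [1, 2] / [4, 5];  Q = [1, 2] / [3, 4]
  Insert 3 (step 5): P = [1, 2, 3] / [4, 5];  Q = [1, 2, 5] / [3, 4]
  Insert 6 (step 6): P = [1, 2, 3, 6] / [4, 5];  Q = [1, 2, 5, 6] / [3, 4]
Final shape: (4, 2).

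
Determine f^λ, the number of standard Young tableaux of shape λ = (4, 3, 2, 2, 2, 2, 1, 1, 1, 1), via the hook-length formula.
# SYT of shape (4, 3, 2, 2, 2, 2, 1, 1, 1, 1) = 3391500

Hook-length formula: f^λ = n! / Π hook(c), product over all cells c of the Young diagram. For λ = (4, 3, 2, 2, 2, 2, 1, 1, 1, 1), n = 19 boxes. Hook lengths by row (left-to-right, top-to-bottom): [13, 8, 3, 1]; [11, 6, 1]; [9, 4]; [8, 3]; [7, 2]; [6, 1]; [4]; [3]; [2]; [1]. Product of hooks = 35867639808. So f^λ = 19! / 35867639808 = 121645100408832000 / 35867639808 = 3391500.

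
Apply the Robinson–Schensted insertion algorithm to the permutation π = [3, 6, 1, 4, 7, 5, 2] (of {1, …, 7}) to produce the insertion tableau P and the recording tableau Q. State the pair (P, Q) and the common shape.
P = [1, 2, 5] / [3, 4, 7] / [6];  Q = [1, 2, 5] / [3, 4, 6] / [7];  common shape = (3, 3, 1)

Row-insert the values π_1, π_2, … into P one at a time, bumping the leftmost entry strictly greater than the inserted value down to the next row. The recording tableau Q records, in position (i, j), the step at which that cell was added to P.
  Insert 3 (step 1): P = [3];  Q = [1]
  Insert 6 (step 2): P = [3, 6];  Q = [1, 2]
  Insert 1 (step 3): P = [1, 6] / [3];  Q = [1, 2] / [3]
  Insert 4 (step 4): P = [1, 4] / [3, 6];  Q = [1, 2] / [3, 4]
  Insert 7 (step 5): P = [1, 4, 7] / [3, 6];  Q = [1, 2, 5] / [3, 4]
  Insert 5 (step 6): P = [1, 4, 5] / [3, 6, 7];  Q = [1, 2, 5] / [3, 4, 6]
  Insert 2 (step 7): P = [1, 2, 5] / [3, 4, 7] / [6];  Q = [1, 2, 5] / [3, 4, 6] / [7]
Final shape: (3, 3, 1).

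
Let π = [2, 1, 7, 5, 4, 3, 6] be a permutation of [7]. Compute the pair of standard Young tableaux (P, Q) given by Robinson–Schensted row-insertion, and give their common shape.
P = [1, 3, 6] / [2, 4] / [5] / [7];  Q = [1, 3, 7] / [2, 4] / [5] / [6];  common shape = (3, 2, 1, 1)

Row-insert the values π_1, π_2, … into P one at a time, bumping the leftmost entry strictly greater than the inserted value down to the next row. The recording tableau Q records, in position (i, j), the step at which that cell was added to P.
  Insert 2 (step 1): P = [2];  Q = [1]
  Insert 1 (step 2): P = [1] / [2];  Q = [1] / [2]
  Insert 7 (step 3): P = [1, 7] / [2];  Q = [1, 3] / [2]
  Insert 5 (step 4): P = [1, 5] / [2, 7];  Q = [1, 3] / [2, 4]
  Insert 4 (step 5): P = [1, 4] / [2, 5] / [7];  Q = [1, 3] / [2, 4] / [5]
  Insert 3 (step 6): P = [1, 3] / [2, 4] / [5] / [7];  Q = [1, 3] / [2, 4] / [5] / [6]
  Insert 6 (step 7): P = [1, 3, 6] / [2, 4] / [5] / [7];  Q = [1, 3, 7] / [2, 4] / [5] / [6]
Final shape: (3, 2, 1, 1).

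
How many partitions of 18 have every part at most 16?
p(18, parts ≤ 16) = 383

Use the recurrence p(n, m) = p(n, m−1) + p(n−m, m): either the largest part is < m (count p(n, m−1)) or the largest part is exactly m (remove one copy of m, count p(n−m, m)). With p(0, ·) = 1 this gives p(18, parts ≤ 16) = 383. (By conjugating Young diagrams, this also counts partitions of 18 into at most 16 parts.)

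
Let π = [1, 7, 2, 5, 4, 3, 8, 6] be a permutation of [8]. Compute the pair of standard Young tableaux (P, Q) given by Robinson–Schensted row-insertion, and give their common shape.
P = [1, 2, 3, 6] / [4, 8] / [5] / [7];  Q = [1, 2, 4, 7] / [3, 8] / [5] / [6];  common shape = (4, 2, 1, 1)

Row-insert the values π_1, π_2, … into P one at a time, bumping the leftmost entry strictly greater than the inserted value down to the next row. The recording tableau Q records, in position (i, j), the step at which that cell was added to P.
  Insert 1 (step 1): P = [1];  Q = [1]
  Insert 7 (step 2): P = [1, 7];  Q = [1, 2]
  Insert 2 (step 3): P = [1, 2] / [7];  Q = [1, 2] / [3]
  Insert 5 (step 4): P = [1, 2, 5] / [7];  Q = [1, 2, 4] / [3]
  Insert 4 (step 5): P = [1, 2, 4] / [5] / [7];  Q = [1, 2, 4] / [3] / [5]
  Insert 3 (step 6): P = [1, 2, 3] / [4] / [5] / [7];  Q = [1, 2, 4] / [3] / [5] / [6]
  Insert 8 (step 7): P = [1, 2, 3, 8] / [4] / [5] / [7];  Q = [1, 2, 4, 7] / [3] / [5] / [6]
  Insert 6 (step 8): P = [1, 2, 3, 6] / [4, 8] / [5] / [7];  Q = [1, 2, 4, 7] / [3, 8] / [5] / [6]
Final shape: (4, 2, 1, 1).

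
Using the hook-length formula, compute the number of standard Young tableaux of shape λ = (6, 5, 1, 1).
# SYT of shape (6, 5, 1, 1) = 5720

Hook-length formula: f^λ = n! / Π hook(c), product over all cells c of the Young diagram. For λ = (6, 5, 1, 1), n = 13 boxes. Hook lengths by row (left-to-right, top-to-bottom): [9, 6, 5, 4, 3, 1]; [7, 4, 3, 2, 1]; [2]; [1]. Product of hooks = 1088640. So f^λ = 13! / 1088640 = 6227020800 / 1088640 = 5720.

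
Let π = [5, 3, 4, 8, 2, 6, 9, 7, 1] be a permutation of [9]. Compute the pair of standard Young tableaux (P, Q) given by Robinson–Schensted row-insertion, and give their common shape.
P = [1, 4, 6, 7] / [2, 8, 9] / [3] / [5];  Q = [1, 3, 4, 7] / [2, 6, 8] / [5] / [9];  common shape = (4, 3, 1, 1)

Row-insert the values π_1, π_2, … into P one at a time, bumping the leftmost entry strictly greater than the inserted value down to the next row. The recording tableau Q records, in position (i, j), the step at which that cell was added to P.
  Insert 5 (step 1): P = [5];  Q = [1]
  Insert 3 (step 2): P = [3] / [5];  Q = [1] / [2]
  Insert 4 (step 3): P = [3, 4] / [5];  Q = [1, 3] / [2]
  Insert 8 (step 4): P = [3, 4, 8] / [5];  Q = [1, 3, 4] / [2]
  Insert 2 (step 5): P = [2, 4, 8] / [3] / [5];  Q = [1, 3, 4] / [2] / [5]
  Insert 6 (step 6): P = [2, 4, 6] / [3, 8] / [5];  Q = [1, 3, 4] / [2, 6] / [5]
  Insert 9 (step 7): P = [2, 4, 6, 9] / [3, 8] / [5];  Q = [1, 3, 4, 7] / [2, 6] / [5]
  Insert 7 (step 8): P = [2, 4, 6, 7] / [3, 8, 9] / [5];  Q = [1, 3, 4, 7] / [2, 6, 8] / [5]
  Insert 1 (step 9): P = [1, 4, 6, 7] / [2, 8, 9] / [3] / [5];  Q = [1, 3, 4, 7] / [2, 6, 8] / [5] / [9]
Final shape: (4, 3, 1, 1).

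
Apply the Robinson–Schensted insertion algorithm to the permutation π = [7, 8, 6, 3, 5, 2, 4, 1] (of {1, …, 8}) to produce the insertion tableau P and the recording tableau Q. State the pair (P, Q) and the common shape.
P = [1, 4] / [2, 5] / [3, 8] / [6] / [7];  Q = [1, 2] / [3, 5] / [4, 7] / [6] / [8];  common shape = (2, 2, 2, 1, 1)

Row-insert the values π_1, π_2, … into P one at a time, bumping the leftmost entry strictly greater than the inserted value down to the next row. The recording tableau Q records, in position (i, j), the step at which that cell was added to P.
  Insert 7 (step 1): P = [7];  Q = [1]
  Insert 8 (step 2): P = [7, 8];  Q = [1, 2]
  Insert 6 (step 3): P = [6, 8] / [7];  Q = [1, 2] / [3]
  Insert 3 (step 4): P = [3, 8] / [6] / [7];  Q = [1, 2] / [3] / [4]
  Insert 5 (step 5): P = [3, 5] / [6, 8] / [7];  Q = [1, 2] / [3, 5] / [4]
  Insert 2 (step 6): P = [2, 5] / [3, 8] / [6] / [7];  Q = [1, 2] / [3, 5] / [4] / [6]
  Insert 4 (step 7): P = [2, 4] / [3, 5] / [6, 8] / [7];  Q = [1, 2] / [3, 5] / [4, 7] / [6]
  Insert 1 (step 8): P = [1, 4] / [2, 5] / [3, 8] / [6] / [7];  Q = [1, 2] / [3, 5] / [4, 7] / [6] / [8]
Final shape: (2, 2, 2, 1, 1).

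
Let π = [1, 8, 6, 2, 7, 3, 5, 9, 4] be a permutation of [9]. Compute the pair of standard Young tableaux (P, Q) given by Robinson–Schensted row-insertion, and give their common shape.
P = [1, 2, 3, 4, 9] / [5, 7] / [6] / [8];  Q = [1, 2, 5, 7, 8] / [3, 6] / [4] / [9];  common shape = (5, 2, 1, 1)

Row-insert the values π_1, π_2, … into P one at a time, bumping the leftmost entry strictly greater than the inserted value down to the next row. The recording tableau Q records, in position (i, j), the step at which that cell was added to P.
  Insert 1 (step 1): P = [1];  Q = [1]
  Insert 8 (step 2): P = [1, 8];  Q = [1, 2]
  Insert 6 (step 3): P = [1, 6] / [8];  Q = [1, 2] / [3]
  Insert 2 (step 4): P = [1, 2] / [6] / [8];  Q = [1, 2] / [3] / [4]
  Insert 7 (step 5): P = [1, 2, 7] / [6] / [8];  Q = [1, 2, 5] / [3] / [4]
  Insert 3 (step 6): P = [1, 2, 3] / [6, 7] / [8];  Q = [1, 2, 5] / [3, 6] / [4]
  Insert 5 (step 7): P = [1, 2, 3, 5] / [6, 7] / [8];  Q = [1, 2, 5, 7] / [3, 6] / [4]
  Insert 9 (step 8): P = [1, 2, 3, 5, 9] / [6, 7] / [8];  Q = [1, 2, 5, 7, 8] / [3, 6] / [4]
  Insert 4 (step 9): P = [1, 2, 3, 4, 9] / [5, 7] / [6] / [8];  Q = [1, 2, 5, 7, 8] / [3, 6] / [4] / [9]
Final shape: (5, 2, 1, 1).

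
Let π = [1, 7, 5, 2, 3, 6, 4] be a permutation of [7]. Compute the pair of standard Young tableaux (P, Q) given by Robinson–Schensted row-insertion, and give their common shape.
P = [1, 2, 3, 4] / [5, 6] / [7];  Q = [1, 2, 5, 6] / [3, 7] / [4];  common shape = (4, 2, 1)

Row-insert the values π_1, π_2, … into P one at a time, bumping the leftmost entry strictly greater than the inserted value down to the next row. The recording tableau Q records, in position (i, j), the step at which that cell was added to P.
  Insert 1 (step 1): P = [1];  Q = [1]
  Insert 7 (step 2): P = [1, 7];  Q = [1, 2]
  Insert 5 (step 3): P = [1, 5] / [7];  Q = [1, 2] / [3]
  Insert 2 (step 4): P = [1, 2] / [5] / [7];  Q = [1, 2] / [3] / [4]
  Insert 3 (step 5): P = [1, 2, 3] / [5] / [7];  Q = [1, 2, 5] / [3] / [4]
  Insert 6 (step 6): P = [1, 2, 3, 6] / [5] / [7];  Q = [1, 2, 5, 6] / [3] / [4]
  Insert 4 (step 7): P = [1, 2, 3, 4] / [5, 6] / [7];  Q = [1, 2, 5, 6] / [3, 7] / [4]
Final shape: (4, 2, 1).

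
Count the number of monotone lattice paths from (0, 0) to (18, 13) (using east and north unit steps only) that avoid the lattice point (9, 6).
Number of paths = 148995875

Total paths from (0, 0) to (18, 13): C(31, 18) = 206253075. Paths through (9, 6): (paths (0, 0) → (9, 6)) × (paths (9, 6) → (18, 13)) = C(15, 9) · C(16, 9) = 5005 · 11440 = 57257200. Avoidance count = 206253075 − 57257200 = 148995875.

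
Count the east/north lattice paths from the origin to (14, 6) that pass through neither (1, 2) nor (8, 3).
Number of paths = 19776

Inclusion–exclusion. Total paths: C(20, 14) = 38760. Through P₁: C(3, 1)·C(17, 13) = 7140. Through P₂: C(11, 8)·C(9, 6) = 13860. Since P₁ is strictly southwest of P₂, a monotone path through both must visit P₁ then P₂; paths through both = C(3, 1)·C(8, 7)·C(9, 6) = 2016. Avoid both = 38760 − 7140 − 13860 + 2016 = 19776.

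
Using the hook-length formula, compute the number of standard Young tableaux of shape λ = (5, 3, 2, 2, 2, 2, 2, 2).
# SYT of shape (5, 3, 2, 2, 2, 2, 2, 2) = 8817900

Hook-length formula: f^λ = n! / Π hook(c), product over all cells c of the Young diagram. For λ = (5, 3, 2, 2, 2, 2, 2, 2), n = 20 boxes. Hook lengths by row (left-to-right, top-to-bottom): [12, 11, 4, 2, 1]; [9, 8, 1]; [7, 6]; [6, 5]; [5, 4]; [4, 3]; [3, 2]; [2, 1]. Product of hooks = 275904921600. So f^λ = 20! / 275904921600 = 2432902008176640000 / 275904921600 = 8817900.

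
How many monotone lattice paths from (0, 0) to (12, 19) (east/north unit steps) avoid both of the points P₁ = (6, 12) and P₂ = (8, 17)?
Number of paths = 98888736

Inclusion–exclusion. Total paths: C(31, 12) = 141120525. Through P₁: C(18, 6)·C(13, 6) = 31855824. Through P₂: C(25, 8)·C(6, 4) = 16223625. Since P₁ is strictly southwest of P₂, a monotone path through both must visit P₁ then P₂; paths through both = C(18, 6)·C(7, 2)·C(6, 4) = 5847660. Avoid both = 141120525 − 31855824 − 16223625 + 5847660 = 98888736.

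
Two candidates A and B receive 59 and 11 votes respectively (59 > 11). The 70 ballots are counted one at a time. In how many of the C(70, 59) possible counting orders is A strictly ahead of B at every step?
Strict-lead orderings = 1483777960704

Total orderings of the 70 votes with 59 for A: C(70, 59) = 2163842859360. By the Bertrand ballot formula (Cycle Lemma / reflection principle), the number of orderings in which A is strictly ahead of B throughout is (p − q)/(p + q) · C(p + q, p) = (59 − 11)/(59 + 11) · 2163842859360 = 1483777960704.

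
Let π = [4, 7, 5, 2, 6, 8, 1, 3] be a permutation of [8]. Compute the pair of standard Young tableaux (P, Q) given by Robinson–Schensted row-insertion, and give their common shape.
P = [1, 3, 6, 8] / [2, 5] / [4] / [7];  Q = [1, 2, 5, 6] / [3, 8] / [4] / [7];  common shape = (4, 2, 1, 1)

Row-insert the values π_1, π_2, … into P one at a time, bumping the leftmost entry strictly greater than the inserted value down to the next row. The recording tableau Q records, in position (i, j), the step at which that cell was added to P.
  Insert 4 (step 1): P = [4];  Q = [1]
  Insert 7 (step 2): P = [4, 7];  Q = [1, 2]
  Insert 5 (step 3): P = [4, 5] / [7];  Q = [1, 2] / [3]
  Insert 2 (step 4): P = [2, 5] / [4] / [7];  Q = [1, 2] / [3] / [4]
  Insert 6 (step 5): P = [2, 5, 6] / [4] / [7];  Q = [1, 2, 5] / [3] / [4]
  Insert 8 (step 6): P = [2, 5, 6, 8] / [4] / [7];  Q = [1, 2, 5, 6] / [3] / [4]
  Insert 1 (step 7): P = [1, 5, 6, 8] / [2] / [4] / [7];  Q = [1, 2, 5, 6] / [3] / [4] / [7]
  Insert 3 (step 8): P = [1, 3, 6, 8] / [2, 5] / [4] / [7];  Q = [1, 2, 5, 6] / [3, 8] / [4] / [7]
Final shape: (4, 2, 1, 1).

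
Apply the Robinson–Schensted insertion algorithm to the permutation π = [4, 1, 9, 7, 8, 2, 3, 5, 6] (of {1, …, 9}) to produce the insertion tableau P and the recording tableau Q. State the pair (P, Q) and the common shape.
P = [1, 2, 3, 5, 6] / [4, 7, 8] / [9];  Q = [1, 3, 5, 8, 9] / [2, 4, 7] / [6];  common shape = (5, 3, 1)

Row-insert the values π_1, π_2, … into P one at a time, bumping the leftmost entry strictly greater than the inserted value down to the next row. The recording tableau Q records, in position (i, j), the step at which that cell was added to P.
  Insert 4 (step 1): P = [4];  Q = [1]
  Insert 1 (step 2): P = [1] / [4];  Q = [1] / [2]
  Insert 9 (step 3): P = [1, 9] / [4];  Q = [1, 3] / [2]
  Insert 7 (step 4): P = [1, 7] / [4, 9];  Q = [1, 3] / [2, 4]
  Insert 8 (step 5): P = [1, 7, 8] / [4, 9];  Q = [1, 3, 5] / [2, 4]
  Insert 2 (step 6): P = [1, 2, 8] / [4, 7] / [9];  Q = [1, 3, 5] / [2, 4] / [6]
  Insert 3 (step 7): P = [1, 2, 3] / [4, 7, 8] / [9];  Q = [1, 3, 5] / [2, 4, 7] / [6]
  Insert 5 (step 8): P = [1, 2, 3, 5] / [4, 7, 8] / [9];  Q = [1, 3, 5, 8] / [2, 4, 7] / [6]
  Insert 6 (step 9): P = [1, 2, 3, 5, 6] / [4, 7, 8] / [9];  Q = [1, 3, 5, 8, 9] / [2, 4, 7] / [6]
Final shape: (5, 3, 1).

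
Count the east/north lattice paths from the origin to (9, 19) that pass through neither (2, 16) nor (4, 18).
Number of paths = 6850158

Inclusion–exclusion. Total paths: C(28, 9) = 6906900. Through P₁: C(18, 2)·C(10, 7) = 18360. Through P₂: C(22, 4)·C(6, 5) = 43890. Since P₁ is strictly southwest of P₂, a monotone path through both must visit P₁ then P₂; paths through both = C(18, 2)·C(4, 2)·C(6, 5) = 5508. Avoid both = 6906900 − 18360 − 43890 + 5508 = 6850158.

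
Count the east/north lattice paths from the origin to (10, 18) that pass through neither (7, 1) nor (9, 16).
Number of paths = 6988329

Inclusion–exclusion. Total paths: C(28, 10) = 13123110. Through P₁: C(8, 7)·C(20, 3) = 9120. Through P₂: C(25, 9)·C(3, 1) = 6128925. Since P₁ is strictly southwest of P₂, a monotone path through both must visit P₁ then P₂; paths through both = C(8, 7)·C(17, 2)·C(3, 1) = 3264. Avoid both = 13123110 − 9120 − 6128925 + 3264 = 6988329.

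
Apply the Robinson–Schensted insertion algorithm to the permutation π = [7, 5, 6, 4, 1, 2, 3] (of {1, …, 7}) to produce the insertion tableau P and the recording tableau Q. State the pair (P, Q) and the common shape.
P = [1, 2, 3] / [4, 6] / [5] / [7];  Q = [1, 3, 7] / [2, 6] / [4] / [5];  common shape = (3, 2, 1, 1)

Row-insert the values π_1, π_2, … into P one at a time, bumping the leftmost entry strictly greater than the inserted value down to the next row. The recording tableau Q records, in position (i, j), the step at which that cell was added to P.
  Insert 7 (step 1): P = [7];  Q = [1]
  Insert 5 (step 2): P = [5] / [7];  Q = [1] / [2]
  Insert 6 (step 3): P = [5, 6] / [7];  Q = [1, 3] / [2]
  Insert 4 (step 4): P = [4, 6] / [5] / [7];  Q = [1, 3] / [2] / [4]
  Insert 1 (step 5): P = [1, 6] / [4] / [5] / [7];  Q = [1, 3] / [2] / [4] / [5]
  Insert 2 (step 6): P = [1, 2] / [4, 6] / [5] / [7];  Q = [1, 3] / [2, 6] / [4] / [5]
  Insert 3 (step 7): P = [1, 2, 3] / [4, 6] / [5] / [7];  Q = [1, 3, 7] / [2, 6] / [4] / [5]
Final shape: (3, 2, 1, 1).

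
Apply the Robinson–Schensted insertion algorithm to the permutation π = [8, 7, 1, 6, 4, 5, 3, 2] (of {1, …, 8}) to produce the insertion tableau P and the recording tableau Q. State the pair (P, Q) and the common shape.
P = [1, 2, 5] / [3] / [4] / [6] / [7] / [8];  Q = [1, 4, 6] / [2] / [3] / [5] / [7] / [8];  common shape = (3, 1, 1, 1, 1, 1)

Row-insert the values π_1, π_2, … into P one at a time, bumping the leftmost entry strictly greater than the inserted value down to the next row. The recording tableau Q records, in position (i, j), the step at which that cell was added to P.
  Insert 8 (step 1): P = [8];  Q = [1]
  Insert 7 (step 2): P = [7] / [8];  Q = [1] / [2]
  Insert 1 (step 3): P = [1] / [7] / [8];  Q = [1] / [2] / [3]
  Insert 6 (step 4): P = [1, 6] / [7] / [8];  Q = [1, 4] / [2] / [3]
  Insert 4 (step 5): P = [1, 4] / [6] / [7] / [8];  Q = [1, 4] / [2] / [3] / [5]
  Insert 5 (step 6): P = [1, 4, 5] / [6] / [7] / [8];  Q = [1, 4, 6] / [2] / [3] / [5]
  Insert 3 (step 7): P = [1, 3, 5] / [4] / [6] / [7] / [8];  Q = [1, 4, 6] / [2] / [3] / [5] / [7]
  Insert 2 (step 8): P = [1, 2, 5] / [3] / [4] / [6] / [7] / [8];  Q = [1, 4, 6] / [2] / [3] / [5] / [7] / [8]
Final shape: (3, 1, 1, 1, 1, 1).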